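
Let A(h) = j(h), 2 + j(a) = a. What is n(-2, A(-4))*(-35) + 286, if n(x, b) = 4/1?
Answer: 146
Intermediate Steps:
j(a) = -2 + a
A(h) = -2 + h
n(x, b) = 4 (n(x, b) = 4*1 = 4)
n(-2, A(-4))*(-35) + 286 = 4*(-35) + 286 = -140 + 286 = 146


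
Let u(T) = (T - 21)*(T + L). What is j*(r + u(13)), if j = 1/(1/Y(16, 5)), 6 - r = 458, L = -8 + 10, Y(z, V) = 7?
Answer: -4004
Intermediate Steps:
L = 2
r = -452 (r = 6 - 1*458 = 6 - 458 = -452)
u(T) = (-21 + T)*(2 + T) (u(T) = (T - 21)*(T + 2) = (-21 + T)*(2 + T))
j = 7 (j = 1/(1/7) = 1/(⅐) = 7)
j*(r + u(13)) = 7*(-452 + (-42 + 13² - 19*13)) = 7*(-452 + (-42 + 169 - 247)) = 7*(-452 - 120) = 7*(-572) = -4004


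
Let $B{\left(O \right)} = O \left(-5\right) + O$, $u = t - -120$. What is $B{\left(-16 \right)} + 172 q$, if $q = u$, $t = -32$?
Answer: $15200$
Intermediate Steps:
$u = 88$ ($u = -32 - -120 = -32 + 120 = 88$)
$B{\left(O \right)} = - 4 O$ ($B{\left(O \right)} = - 5 O + O = - 4 O$)
$q = 88$
$B{\left(-16 \right)} + 172 q = \left(-4\right) \left(-16\right) + 172 \cdot 88 = 64 + 15136 = 15200$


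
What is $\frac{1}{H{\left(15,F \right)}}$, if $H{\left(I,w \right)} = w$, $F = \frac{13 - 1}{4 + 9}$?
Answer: $\frac{13}{12} \approx 1.0833$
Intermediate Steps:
$F = \frac{12}{13} \approx 0.92308$
$\frac{1}{H{\left(15,F \right)}} = \frac{1}{\frac{12}{13}} = \frac{13}{12}$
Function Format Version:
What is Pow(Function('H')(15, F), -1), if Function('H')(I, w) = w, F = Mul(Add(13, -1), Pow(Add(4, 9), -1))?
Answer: Rational(13, 12) ≈ 1.0833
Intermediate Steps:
F = Rational(12, 13) (F = Mul(12, Pow(13, -1)) = Mul(12, Rational(1, 13)) = Rational(12, 13) ≈ 0.92308)
Pow(Function('H')(15, F), -1) = Pow(Rational(12, 13), -1) = Rational(13, 12)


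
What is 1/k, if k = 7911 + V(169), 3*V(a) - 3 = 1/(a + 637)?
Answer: 2418/19131217 ≈ 0.00012639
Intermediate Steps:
V(a) = 1 + 1/(3*(637 + a)) (V(a) = 1 + 1/(3*(a + 637)) = 1 + 1/(3*(637 + a)))
k = 19131217/2418 (k = 7911 + (1912/3 + 169)/(637 + 169) = 7911 + (2419/3)/806 = 7911 + (1/806)*(2419/3) = 7911 + 2419/2418 = 19131217/2418 ≈ 7912.0)
1/k = 1/(19131217/2418) = 2418/19131217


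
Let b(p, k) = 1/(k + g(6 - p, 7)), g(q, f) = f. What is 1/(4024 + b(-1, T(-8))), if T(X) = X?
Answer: 1/4023 ≈ 0.00024857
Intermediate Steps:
b(p, k) = 1/(7 + k) (b(p, k) = 1/(k + 7) = 1/(7 + k))
1/(4024 + b(-1, T(-8))) = 1/(4024 + 1/(7 - 8)) = 1/(4024 + 1/(-1)) = 1/(4024 - 1) = 1/4023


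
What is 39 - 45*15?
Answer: -636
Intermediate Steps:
39 - 45*15 = 39 - 675 = -636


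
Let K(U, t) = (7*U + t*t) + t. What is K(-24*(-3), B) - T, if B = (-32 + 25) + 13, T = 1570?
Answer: -1024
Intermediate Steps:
B = 6 (B = -7 + 13 = 6)
K(U, t) = t + t² + 7*U (K(U, t) = (7*U + t²) + t = (t² + 7*U) + t = t + t² + 7*U)
K(-24*(-3), B) - T = (6 + 6² + 7*(-24*(-3))) - 1*1570 = (6 + 36 + 7*72) - 1570 = (6 + 36 + 504) - 1570 = 546 - 1570 = -1024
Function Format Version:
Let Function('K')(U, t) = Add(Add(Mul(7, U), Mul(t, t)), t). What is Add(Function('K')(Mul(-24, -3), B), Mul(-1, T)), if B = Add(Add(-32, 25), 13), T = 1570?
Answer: -1024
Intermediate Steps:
B = 6 (B = Add(-7, 13) = 6)
Function('K')(U, t) = Add(t, Pow(t, 2), Mul(7, U)) (Function('K')(U, t) = Add(Add(Mul(7, U), Pow(t, 2)), t) = Add(Add(Pow(t, 2), Mul(7, U)), t) = Add(t, Pow(t, 2), Mul(7, U)))
Add(Function('K')(Mul(-24, -3), B), Mul(-1, T)) = Add(Add(6, Pow(6, 2), Mul(7, Mul(-24, -3))), Mul(-1, 1570)) = Add(Add(6, 36, Mul(7, 72)), -1570) = Add(Add(6, 36, 504), -1570) = Add(546, -1570) = -1024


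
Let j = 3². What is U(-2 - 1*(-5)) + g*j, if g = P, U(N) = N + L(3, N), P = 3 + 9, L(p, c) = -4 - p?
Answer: 104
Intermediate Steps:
P = 12
U(N) = -7 + N (U(N) = N + (-4 - 1*3) = N + (-4 - 3) = N - 7 = -7 + N)
g = 12
j = 9
U(-2 - 1*(-5)) + g*j = (-7 + (-2 - 1*(-5))) + 12*9 = (-7 + (-2 + 5)) + 108 = (-7 + 3) + 108 = -4 + 108 = 104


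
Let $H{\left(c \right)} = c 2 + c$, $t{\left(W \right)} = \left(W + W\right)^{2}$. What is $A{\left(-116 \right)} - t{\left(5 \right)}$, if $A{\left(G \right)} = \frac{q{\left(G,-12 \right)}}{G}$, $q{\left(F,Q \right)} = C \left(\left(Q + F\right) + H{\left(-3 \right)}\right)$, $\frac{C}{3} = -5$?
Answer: $- \frac{13655}{116} \approx -117.72$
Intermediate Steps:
$C = -15$ ($C = 3 \left(-5\right) = -15$)
$t{\left(W \right)} = 4 W^{2}$ ($t{\left(W \right)} = \left(2 W\right)^{2} = 4 W^{2}$)
$H{\left(c \right)} = 3 c$ ($H{\left(c \right)} = 2 c + c = 3 c$)
$q{\left(F,Q \right)} = 135 - 15 F - 15 Q$ ($q{\left(F,Q \right)} = - 15 \left(\left(Q + F\right) + 3 \left(-3\right)\right) = - 15 \left(\left(F + Q\right) - 9\right) = - 15 \left(-9 + F + Q\right) = 135 - 15 F - 15 Q$)
$A{\left(G \right)} = \frac{315 - 15 G}{G}$ ($A{\left(G \right)} = \frac{135 - 15 G - -180}{G} = \frac{135 - 15 G + 180}{G} = \frac{315 - 15 G}{G}$)
$A{\left(-116 \right)} - t{\left(5 \right)} = \left(-15 + \frac{315}{-116}\right) - 4 \cdot 5^{2} = \left(-15 + 315 \left(- \frac{1}{116}\right)\right) - 4 \cdot 25 = \left(-15 - \frac{315}{116}\right) - 100 = - \frac{2055}{116} - 100 = - \frac{13655}{116}$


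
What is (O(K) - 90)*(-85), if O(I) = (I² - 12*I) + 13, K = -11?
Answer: -14960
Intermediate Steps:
O(I) = 13 + I² - 12*I
(O(K) - 90)*(-85) = ((13 + (-11)² - 12*(-11)) - 90)*(-85) = ((13 + 121 + 132) - 90)*(-85) = (266 - 90)*(-85) = 176*(-85) = -14960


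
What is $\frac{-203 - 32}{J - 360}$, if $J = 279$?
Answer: $\frac{235}{81} \approx 2.9012$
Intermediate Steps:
$\frac{-203 - 32}{J - 360} = \frac{-203 - 32}{279 - 360} = - \frac{235}{-81} = \left(-235\right) \left(- \frac{1}{81}\right) = \frac{235}{81}$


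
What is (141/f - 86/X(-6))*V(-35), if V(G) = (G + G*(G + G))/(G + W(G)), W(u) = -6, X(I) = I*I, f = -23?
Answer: 123445/246 ≈ 501.81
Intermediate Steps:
X(I) = I²
V(G) = (G + 2*G²)/(-6 + G) (V(G) = (G + G*(G + G))/(G - 6) = (G + G*(2*G))/(-6 + G) = (G + 2*G²)/(-6 + G))
(141/f - 86/X(-6))*V(-35) = (141/(-23) - 86/((-6)²))*(-35*(1 + 2*(-35))/(-6 - 35)) = (141*(-1/23) - 86/36)*(-35*(1 - 70)/(-41)) = (-141/23 - 86*1/36)*(-35*(-1/41)*(-69)) = (-141/23 - 43/18)*(-2415/41) = -3527/414*(-2415/41) = 123445/246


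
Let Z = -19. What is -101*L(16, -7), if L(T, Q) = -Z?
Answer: -1919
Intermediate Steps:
L(T, Q) = 19 (L(T, Q) = -1*(-19) = 19)
-101*L(16, -7) = -101*19 = -1919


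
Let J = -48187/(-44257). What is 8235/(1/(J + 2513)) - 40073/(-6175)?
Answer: 5658004471592261/273286975 ≈ 2.0704e+7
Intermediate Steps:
J = 48187/44257 (J = -48187*(-1/44257) = 48187/44257 ≈ 1.0888)
8235/(1/(J + 2513)) - 40073/(-6175) = 8235/(1/(48187/44257 + 2513)) - 40073/(-6175) = 8235/(1/(111266028/44257)) - 40073*(-1/6175) = 8235/(44257/111266028) + 40073/6175 = 8235*(111266028/44257) + 40073/6175 = 916275740580/44257 + 40073/6175 = 5658004471592261/273286975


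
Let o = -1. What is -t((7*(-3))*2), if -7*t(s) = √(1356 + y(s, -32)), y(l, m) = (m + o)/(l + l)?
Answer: √265853/98 ≈ 5.2613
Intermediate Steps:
y(l, m) = (-1 + m)/(2*l) (y(l, m) = (m - 1)/(l + l) = (-1 + m)/((2*l)) = (-1 + m)*(1/(2*l)) = (-1 + m)/(2*l))
t(s) = -√(1356 - 33/(2*s))/7 (t(s) = -√(1356 + (-1 - 32)/(2*s))/7 = -√(1356 + (½)*(-33)/s)/7 = -√(1356 - 33/(2*s))/7)
-t((7*(-3))*2) = -(-1)*√(5424 - 66/((7*(-3))*2))/14 = -(-1)*√(5424 - 66/((-21*2)))/14 = -(-1)*√(5424 - 66/(-42))/14 = -(-1)*√(5424 - 66*(-1/42))/14 = -(-1)*√(5424 + 11/7)/14 = -(-1)*√(37979/7)/14 = -(-1)*√265853/7/14 = -(-1)*√265853/98 = √265853/98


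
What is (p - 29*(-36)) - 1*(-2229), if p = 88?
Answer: 3361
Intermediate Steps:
(p - 29*(-36)) - 1*(-2229) = (88 - 29*(-36)) - 1*(-2229) = (88 + 1044) + 2229 = 1132 + 2229 = 3361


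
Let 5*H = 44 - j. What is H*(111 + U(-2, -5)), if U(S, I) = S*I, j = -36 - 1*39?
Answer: 14399/5 ≈ 2879.8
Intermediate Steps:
j = -75 (j = -36 - 39 = -75)
H = 119/5 (H = (44 - 1*(-75))/5 = (44 + 75)/5 = (⅕)*119 = 119/5 ≈ 23.800)
U(S, I) = I*S
H*(111 + U(-2, -5)) = 119*(111 - 5*(-2))/5 = 119*(111 + 10)/5 = (119/5)*121 = 14399/5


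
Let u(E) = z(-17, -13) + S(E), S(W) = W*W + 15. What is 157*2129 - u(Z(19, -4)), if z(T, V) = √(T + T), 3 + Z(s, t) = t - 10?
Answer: 333949 - I*√34 ≈ 3.3395e+5 - 5.831*I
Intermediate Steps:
S(W) = 15 + W² (S(W) = W² + 15 = 15 + W²)
Z(s, t) = -13 + t (Z(s, t) = -3 + (t - 10) = -3 + (-10 + t) = -13 + t)
z(T, V) = √2*√T (z(T, V) = √(2*T) = √2*√T)
u(E) = 15 + E² + I*√34 (u(E) = √2*√(-17) + (15 + E²) = √2*(I*√17) + (15 + E²) = I*√34 + (15 + E²) = 15 + E² + I*√34)
157*2129 - u(Z(19, -4)) = 157*2129 - (15 + (-13 - 4)² + I*√34) = 334253 - (15 + (-17)² + I*√34) = 334253 - (15 + 289 + I*√34) = 334253 - (304 + I*√34) = 334253 + (-304 - I*√34) = 333949 - I*√34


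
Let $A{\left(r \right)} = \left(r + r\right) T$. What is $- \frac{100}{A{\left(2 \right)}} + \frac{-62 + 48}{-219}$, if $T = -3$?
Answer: $\frac{613}{73} \approx 8.3973$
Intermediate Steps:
$A{\left(r \right)} = - 6 r$ ($A{\left(r \right)} = \left(r + r\right) \left(-3\right) = 2 r \left(-3\right) = - 6 r$)
$- \frac{100}{A{\left(2 \right)}} + \frac{-62 + 48}{-219} = - \frac{100}{\left(-6\right) 2} + \frac{-62 + 48}{-219} = - \frac{100}{-12} - - \frac{14}{219} = \left(-100\right) \left(- \frac{1}{12}\right) + \frac{14}{219} = \frac{25}{3} + \frac{14}{219} = \frac{613}{73}$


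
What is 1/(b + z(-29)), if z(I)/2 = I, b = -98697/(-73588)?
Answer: -73588/4169407 ≈ -0.017650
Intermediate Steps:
b = 98697/73588 (b = -98697*(-1/73588) = 98697/73588 ≈ 1.3412)
z(I) = 2*I
1/(b + z(-29)) = 1/(98697/73588 + 2*(-29)) = 1/(98697/73588 - 58) = 1/(-4169407/73588) = -73588/4169407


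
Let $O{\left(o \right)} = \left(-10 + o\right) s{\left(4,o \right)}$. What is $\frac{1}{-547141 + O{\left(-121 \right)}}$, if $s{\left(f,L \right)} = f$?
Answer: $- \frac{1}{547665} \approx -1.8259 \cdot 10^{-6}$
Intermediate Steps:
$O{\left(o \right)} = -40 + 4 o$ ($O{\left(o \right)} = \left(-10 + o\right) 4 = -40 + 4 o$)
$\frac{1}{-547141 + O{\left(-121 \right)}} = \frac{1}{-547141 + \left(-40 + 4 \left(-121\right)\right)} = \frac{1}{-547141 - 524} = \frac{1}{-547665} = - \frac{1}{547665}$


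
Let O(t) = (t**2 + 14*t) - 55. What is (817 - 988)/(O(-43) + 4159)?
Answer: -171/5351 ≈ -0.031957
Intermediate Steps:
O(t) = -55 + t**2 + 14*t
(817 - 988)/(O(-43) + 4159) = (817 - 988)/((-55 + (-43)**2 + 14*(-43)) + 4159) = -171/((-55 + 1849 - 602) + 4159) = -171/(1192 + 4159) = -171/5351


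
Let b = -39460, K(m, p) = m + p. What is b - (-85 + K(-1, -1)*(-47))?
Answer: -39469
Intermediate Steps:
b - (-85 + K(-1, -1)*(-47)) = -39460 - (-85 + (-1 - 1)*(-47)) = -39460 - (-85 - 2*(-47)) = -39460 - (-85 + 94) = -39460 - 1*9 = -39460 - 9 = -39469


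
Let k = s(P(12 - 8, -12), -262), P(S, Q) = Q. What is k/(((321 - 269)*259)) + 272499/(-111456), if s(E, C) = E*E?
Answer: -304497239/125090784 ≈ -2.4342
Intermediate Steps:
s(E, C) = E²
k = 144 (k = (-12)² = 144)
k/(((321 - 269)*259)) + 272499/(-111456) = 144/(((321 - 269)*259)) + 272499/(-111456) = 144/((52*259)) + 272499*(-1/111456) = 144/13468 - 90833/37152 = 144*(1/13468) - 90833/37152 = 36/3367 - 90833/37152 = -304497239/125090784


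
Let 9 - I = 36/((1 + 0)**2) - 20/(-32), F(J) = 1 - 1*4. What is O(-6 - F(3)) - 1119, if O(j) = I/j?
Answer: -26635/24 ≈ -1109.8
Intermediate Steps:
F(J) = -3 (F(J) = 1 - 4 = -3)
I = -221/8 (I = 9 - (36/((1 + 0)**2) - 20/(-32)) = 9 - (36/(1**2) - 20*(-1/32)) = 9 - (36/1 + 5/8) = 9 - (36*1 + 5/8) = 9 - (36 + 5/8) = 9 - 1*293/8 = 9 - 293/8 = -221/8 ≈ -27.625)
O(j) = -221/(8*j)
O(-6 - F(3)) - 1119 = -221/(8*(-6 - 1*(-3))) - 1119 = -221/(8*(-6 + 3)) - 1119 = -221/8/(-3) - 1119 = -221/8*(-1/3) - 1119 = 221/24 - 1119 = -26635/24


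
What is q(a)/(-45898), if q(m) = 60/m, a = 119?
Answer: -30/2730931 ≈ -1.0985e-5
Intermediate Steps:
q(a)/(-45898) = (60/119)/(-45898) = (60*(1/119))*(-1/45898) = (60/119)*(-1/45898) = -30/2730931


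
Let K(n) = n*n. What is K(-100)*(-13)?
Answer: -130000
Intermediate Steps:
K(n) = n²
K(-100)*(-13) = (-100)²*(-13) = 10000*(-13) = -130000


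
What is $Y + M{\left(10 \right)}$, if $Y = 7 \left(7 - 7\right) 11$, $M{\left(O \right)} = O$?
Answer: $10$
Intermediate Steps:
$Y = 0$ ($Y = 7 \cdot 0 \cdot 11 = 0 \cdot 11 = 0$)
$Y + M{\left(10 \right)} = 0 + 10 = 10$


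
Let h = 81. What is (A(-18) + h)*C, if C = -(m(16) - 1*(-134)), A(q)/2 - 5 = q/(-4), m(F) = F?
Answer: -15000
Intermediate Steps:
A(q) = 10 - q/2 (A(q) = 10 + 2*(q/(-4)) = 10 + 2*(q*(-¼)) = 10 + 2*(-q/4) = 10 - q/2)
C = -150 (C = -(16 - 1*(-134)) = -(16 + 134) = -1*150 = -150)
(A(-18) + h)*C = ((10 - ½*(-18)) + 81)*(-150) = ((10 + 9) + 81)*(-150) = (19 + 81)*(-150) = 100*(-150) = -15000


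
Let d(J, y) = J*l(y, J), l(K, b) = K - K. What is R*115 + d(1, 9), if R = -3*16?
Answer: -5520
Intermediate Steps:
l(K, b) = 0
d(J, y) = 0 (d(J, y) = J*0 = 0)
R = -48
R*115 + d(1, 9) = -48*115 + 0 = -5520 + 0 = -5520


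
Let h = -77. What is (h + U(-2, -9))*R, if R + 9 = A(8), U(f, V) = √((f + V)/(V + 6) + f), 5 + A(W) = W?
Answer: 462 - 2*√15 ≈ 454.25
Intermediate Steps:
A(W) = -5 + W
U(f, V) = √(f + (V + f)/(6 + V)) (U(f, V) = √((V + f)/(6 + V) + f) = √(f + (V + f)/(6 + V)))
R = -6 (R = -9 + (-5 + 8) = -9 + 3 = -6)
(h + U(-2, -9))*R = (-77 + √((-9 - 2 - 2*(6 - 9))/(6 - 9)))*(-6) = (-77 + √((-9 - 2 - 2*(-3))/(-3)))*(-6) = (-77 + √(-(-9 - 2 + 6)/3))*(-6) = (-77 + √(-⅓*(-5)))*(-6) = (-77 + √(5/3))*(-6) = (-77 + √15/3)*(-6) = 462 - 2*√15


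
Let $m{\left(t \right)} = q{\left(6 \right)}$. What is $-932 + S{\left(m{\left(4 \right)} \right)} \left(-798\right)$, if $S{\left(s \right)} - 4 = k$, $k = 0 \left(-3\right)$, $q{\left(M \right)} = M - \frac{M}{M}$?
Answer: $-4124$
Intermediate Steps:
$q{\left(M \right)} = -1 + M$ ($q{\left(M \right)} = M - 1 = -1 + M$)
$k = 0$
$m{\left(t \right)} = 5$ ($m{\left(t \right)} = -1 + 6 = 5$)
$S{\left(s \right)} = 4$ ($S{\left(s \right)} = 4 + 0 = 4$)
$-932 + S{\left(m{\left(4 \right)} \right)} \left(-798\right) = -932 + 4 \left(-798\right) = -932 - 3192 = -4124$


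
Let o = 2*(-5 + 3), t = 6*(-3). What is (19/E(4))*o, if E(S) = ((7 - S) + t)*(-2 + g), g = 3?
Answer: 76/15 ≈ 5.0667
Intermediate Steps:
t = -18
E(S) = -11 - S (E(S) = ((7 - S) - 18)*(-2 + 3) = (-11 - S)*1 = -11 - S)
o = -4 (o = 2*(-2) = -4)
(19/E(4))*o = (19/(-11 - 1*4))*(-4) = (19/(-11 - 4))*(-4) = (19/(-15))*(-4) = (19*(-1/15))*(-4) = -19/15*(-4) = 76/15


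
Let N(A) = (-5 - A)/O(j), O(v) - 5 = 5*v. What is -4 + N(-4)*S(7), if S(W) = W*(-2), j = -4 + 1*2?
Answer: -34/5 ≈ -6.8000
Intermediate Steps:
j = -2 (j = -4 + 2 = -2)
O(v) = 5 + 5*v
S(W) = -2*W
N(A) = 1 + A/5 (N(A) = (-5 - A)/(5 + 5*(-2)) = (-5 - A)/(5 - 10) = (-5 - A)/(-5) = (-5 - A)*(-1/5) = 1 + A/5)
-4 + N(-4)*S(7) = -4 + (1 + (1/5)*(-4))*(-2*7) = -4 + (1 - 4/5)*(-14) = -4 + (1/5)*(-14) = -4 - 14/5 = -34/5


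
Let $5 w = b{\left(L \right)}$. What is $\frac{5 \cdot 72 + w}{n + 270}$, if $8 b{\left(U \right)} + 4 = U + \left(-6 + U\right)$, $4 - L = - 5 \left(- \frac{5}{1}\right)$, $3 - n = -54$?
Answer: $\frac{3587}{3270} \approx 1.0969$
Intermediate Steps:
$n = 57$ ($n = 3 - -54 = 3 + 54 = 57$)
$L = -21$ ($L = 4 - - 5 \left(- \frac{5}{1}\right) = 4 - - 5 \left(\left(-5\right) 1\right) = 4 - \left(-5\right) \left(-5\right) = 4 - 25 = -21$)
$b{\left(U \right)} = - \frac{5}{4} + \frac{U}{4}$ ($b{\left(U \right)} = - \frac{1}{2} + \frac{U + \left(-6 + U\right)}{8} = - \frac{1}{2} + \frac{-6 + 2 U}{8} = - \frac{1}{2} + \left(- \frac{3}{4} + \frac{U}{4}\right) = - \frac{5}{4} + \frac{U}{4}$)
$w = - \frac{13}{10}$ ($w = \frac{- \frac{5}{4} + \frac{1}{4} \left(-21\right)}{5} = \frac{- \frac{5}{4} - \frac{21}{4}}{5} = \frac{1}{5} \left(- \frac{13}{2}\right) = - \frac{13}{10} \approx -1.3$)
$\frac{5 \cdot 72 + w}{n + 270} = \frac{5 \cdot 72 - \frac{13}{10}}{57 + 270} = \frac{360 - \frac{13}{10}}{327} = \frac{3587}{10} \cdot \frac{1}{327} = \frac{3587}{3270}$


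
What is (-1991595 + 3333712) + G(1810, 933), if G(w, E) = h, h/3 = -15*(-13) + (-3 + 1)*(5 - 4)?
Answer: 1342696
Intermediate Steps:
h = 579 (h = 3*(-15*(-13) + (-3 + 1)*(5 - 4)) = 3*(195 - 2*1) = 3*(195 - 2) = 3*193 = 579)
G(w, E) = 579
(-1991595 + 3333712) + G(1810, 933) = (-1991595 + 3333712) + 579 = 1342117 + 579 = 1342696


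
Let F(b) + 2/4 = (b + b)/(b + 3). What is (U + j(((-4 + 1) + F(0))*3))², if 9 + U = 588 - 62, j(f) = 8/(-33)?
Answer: 290804809/1089 ≈ 2.6704e+5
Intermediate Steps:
F(b) = -½ + 2*b/(3 + b) (F(b) = -½ + (b + b)/(b + 3) = -½ + (2*b)/(3 + b) = -½ + 2*b/(3 + b))
j(f) = -8/33 (j(f) = 8*(-1/33) = -8/33)
U = 517 (U = -9 + (588 - 62) = -9 + 526 = 517)
(U + j(((-4 + 1) + F(0))*3))² = (517 - 8/33)² = (17053/33)² = 290804809/1089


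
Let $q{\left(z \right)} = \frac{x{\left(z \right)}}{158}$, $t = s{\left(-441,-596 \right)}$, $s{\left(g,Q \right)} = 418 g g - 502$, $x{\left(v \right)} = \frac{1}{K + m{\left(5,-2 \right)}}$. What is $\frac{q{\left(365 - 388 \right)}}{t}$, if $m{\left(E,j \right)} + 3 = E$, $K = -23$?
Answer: $- \frac{1}{269728700808} \approx -3.7074 \cdot 10^{-12}$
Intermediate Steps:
$m{\left(E,j \right)} = -3 + E$
$x{\left(v \right)} = - \frac{1}{21}$ ($x{\left(v \right)} = \frac{1}{-23 + \left(-3 + 5\right)} = \frac{1}{-23 + 2} = \frac{1}{-21} = - \frac{1}{21}$)
$s{\left(g,Q \right)} = -502 + 418 g^{2}$ ($s{\left(g,Q \right)} = 418 g^{2} - 502 = -502 + 418 g^{2}$)
$t = 81292556$ ($t = -502 + 418 \left(-441\right)^{2} = -502 + 418 \cdot 194481 = -502 + 81293058 = 81292556$)
$q{\left(z \right)} = - \frac{1}{3318}$ ($q{\left(z \right)} = - \frac{1}{21 \cdot 158} = \left(- \frac{1}{21}\right) \frac{1}{158} = - \frac{1}{3318}$)
$\frac{q{\left(365 - 388 \right)}}{t} = - \frac{1}{3318 \cdot 81292556} = \left(- \frac{1}{3318}\right) \frac{1}{81292556} = - \frac{1}{269728700808}$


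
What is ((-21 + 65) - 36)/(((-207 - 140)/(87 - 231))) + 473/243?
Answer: 444067/84321 ≈ 5.2664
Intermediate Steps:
((-21 + 65) - 36)/(((-207 - 140)/(87 - 231))) + 473/243 = (44 - 36)/((-347/(-144))) + 473*(1/243) = 8/((-347*(-1/144))) + 473/243 = 8/(347/144) + 473/243 = 8*(144/347) + 473/243 = 1152/347 + 473/243 = 444067/84321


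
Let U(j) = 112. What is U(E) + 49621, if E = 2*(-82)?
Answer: 49733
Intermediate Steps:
E = -164
U(E) + 49621 = 112 + 49621 = 49733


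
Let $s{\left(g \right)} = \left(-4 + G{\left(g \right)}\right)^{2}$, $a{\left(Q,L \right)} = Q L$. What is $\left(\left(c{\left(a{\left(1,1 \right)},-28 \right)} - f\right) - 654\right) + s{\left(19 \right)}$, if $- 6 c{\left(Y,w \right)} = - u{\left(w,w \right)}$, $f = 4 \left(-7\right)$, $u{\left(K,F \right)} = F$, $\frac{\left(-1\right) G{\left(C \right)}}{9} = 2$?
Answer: $- \frac{440}{3} \approx -146.67$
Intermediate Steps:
$G{\left(C \right)} = -18$ ($G{\left(C \right)} = \left(-9\right) 2 = -18$)
$a{\left(Q,L \right)} = L Q$
$f = -28$
$s{\left(g \right)} = 484$ ($s{\left(g \right)} = \left(-4 - 18\right)^{2} = \left(-22\right)^{2} = 484$)
$c{\left(Y,w \right)} = \frac{w}{6}$ ($c{\left(Y,w \right)} = - \frac{\left(-1\right) w}{6} = \frac{w}{6}$)
$\left(\left(c{\left(a{\left(1,1 \right)},-28 \right)} - f\right) - 654\right) + s{\left(19 \right)} = \left(\left(\frac{1}{6} \left(-28\right) - -28\right) - 654\right) + 484 = \left(\left(- \frac{14}{3} + 28\right) - 654\right) + 484 = \left(\frac{70}{3} - 654\right) + 484 = - \frac{1892}{3} + 484 = - \frac{440}{3}$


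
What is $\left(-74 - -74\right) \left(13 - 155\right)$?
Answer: $0$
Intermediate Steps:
$\left(-74 - -74\right) \left(13 - 155\right) = \left(-74 + 74\right) \left(-142\right) = 0 \left(-142\right) = 0$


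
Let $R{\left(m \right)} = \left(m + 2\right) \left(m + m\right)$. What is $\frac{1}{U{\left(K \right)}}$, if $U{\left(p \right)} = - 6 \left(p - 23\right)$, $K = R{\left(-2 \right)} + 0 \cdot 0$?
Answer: $\frac{1}{138} \approx 0.0072464$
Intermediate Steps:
$R{\left(m \right)} = 2 m \left(2 + m\right)$ ($R{\left(m \right)} = \left(2 + m\right) 2 m = 2 m \left(2 + m\right)$)
$K = 0$ ($K = 2 \left(-2\right) \left(2 - 2\right) + 0 \cdot 0 = 2 \left(-2\right) 0 + 0 = 0 + 0 = 0$)
$U{\left(p \right)} = 138 - 6 p$ ($U{\left(p \right)} = - 6 \left(-23 + p\right) = 138 - 6 p$)
$\frac{1}{U{\left(K \right)}} = \frac{1}{138 - 0} = \frac{1}{138 + 0} = \frac{1}{138}$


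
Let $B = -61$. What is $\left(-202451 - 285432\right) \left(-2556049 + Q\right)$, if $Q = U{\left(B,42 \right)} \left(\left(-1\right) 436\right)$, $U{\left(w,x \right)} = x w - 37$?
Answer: $694201402455$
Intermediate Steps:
$U{\left(w,x \right)} = -37 + w x$ ($U{\left(w,x \right)} = w x - 37 = -37 + w x$)
$Q = 1133164$ ($Q = \left(-37 - 2562\right) \left(\left(-1\right) 436\right) = \left(-37 - 2562\right) \left(-436\right) = \left(-2599\right) \left(-436\right) = 1133164$)
$\left(-202451 - 285432\right) \left(-2556049 + Q\right) = \left(-202451 - 285432\right) \left(-2556049 + 1133164\right) = \left(-487883\right) \left(-1422885\right) = 694201402455$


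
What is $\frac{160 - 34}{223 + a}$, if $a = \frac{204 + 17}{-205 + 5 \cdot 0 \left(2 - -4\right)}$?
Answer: $\frac{12915}{22747} \approx 0.56777$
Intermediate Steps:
$a = - \frac{221}{205}$ ($a = \frac{221}{-205 + 0 \left(2 + 4\right)} = \frac{221}{-205 + 0 \cdot 6} = \frac{221}{-205 + 0} = \frac{221}{-205} = 221 \left(- \frac{1}{205}\right) = - \frac{221}{205} \approx -1.078$)
$\frac{160 - 34}{223 + a} = \frac{160 - 34}{223 - \frac{221}{205}} = \frac{160 - 34}{\frac{45494}{205}} = 126 \cdot \frac{205}{45494} = \frac{12915}{22747}$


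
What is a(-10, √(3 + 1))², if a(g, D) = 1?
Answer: 1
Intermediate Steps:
a(-10, √(3 + 1))² = 1² = 1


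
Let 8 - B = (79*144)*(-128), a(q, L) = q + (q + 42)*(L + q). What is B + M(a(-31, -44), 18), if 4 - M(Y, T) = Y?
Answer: 1456996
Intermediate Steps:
a(q, L) = q + (42 + q)*(L + q)
M(Y, T) = 4 - Y
B = 1456136 (B = 8 - 79*144*(-128) = 8 - 11376*(-128) = 8 - 1*(-1456128) = 8 + 1456128 = 1456136)
B + M(a(-31, -44), 18) = 1456136 + (4 - ((-31)² + 42*(-44) + 43*(-31) - 44*(-31))) = 1456136 + (4 - (961 - 1848 - 1333 + 1364)) = 1456136 + (4 - 1*(-856)) = 1456136 + (4 + 856) = 1456136 + 860 = 1456996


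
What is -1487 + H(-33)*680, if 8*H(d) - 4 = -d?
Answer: 1658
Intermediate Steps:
H(d) = ½ - d/8 (H(d) = ½ + (-d)/8 = ½ - d/8)
-1487 + H(-33)*680 = -1487 + (½ - ⅛*(-33))*680 = -1487 + (½ + 33/8)*680 = -1487 + (37/8)*680 = -1487 + 3145 = 1658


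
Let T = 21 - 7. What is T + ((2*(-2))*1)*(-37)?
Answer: 162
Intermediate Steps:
T = 14
T + ((2*(-2))*1)*(-37) = 14 + ((2*(-2))*1)*(-37) = 14 - 4*1*(-37) = 14 - 4*(-37) = 14 + 148 = 162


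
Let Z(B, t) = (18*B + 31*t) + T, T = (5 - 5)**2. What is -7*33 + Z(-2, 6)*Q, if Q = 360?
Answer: 53769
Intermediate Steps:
T = 0 (T = 0**2 = 0)
Z(B, t) = 18*B + 31*t (Z(B, t) = (18*B + 31*t) + 0 = 18*B + 31*t)
-7*33 + Z(-2, 6)*Q = -7*33 + (18*(-2) + 31*6)*360 = -231 + (-36 + 186)*360 = -231 + 150*360 = -231 + 54000 = 53769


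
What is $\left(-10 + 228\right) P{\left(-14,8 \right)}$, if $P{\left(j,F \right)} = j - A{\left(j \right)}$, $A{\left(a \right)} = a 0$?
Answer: $-3052$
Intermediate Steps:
$A{\left(a \right)} = 0$
$P{\left(j,F \right)} = j$ ($P{\left(j,F \right)} = j - 0 = j + 0 = j$)
$\left(-10 + 228\right) P{\left(-14,8 \right)} = \left(-10 + 228\right) \left(-14\right) = 218 \left(-14\right) = -3052$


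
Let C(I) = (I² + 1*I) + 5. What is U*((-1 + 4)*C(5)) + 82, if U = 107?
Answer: 11317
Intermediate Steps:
C(I) = 5 + I + I² (C(I) = (I² + I) + 5 = (I + I²) + 5 = 5 + I + I²)
U*((-1 + 4)*C(5)) + 82 = 107*((-1 + 4)*(5 + 5 + 5²)) + 82 = 107*(3*(5 + 5 + 25)) + 82 = 107*(3*35) + 82 = 107*105 + 82 = 11235 + 82 = 11317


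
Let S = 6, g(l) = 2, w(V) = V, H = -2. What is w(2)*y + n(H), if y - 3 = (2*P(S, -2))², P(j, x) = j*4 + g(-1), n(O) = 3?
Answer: 5417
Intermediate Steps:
P(j, x) = 2 + 4*j (P(j, x) = j*4 + 2 = 4*j + 2 = 2 + 4*j)
y = 2707 (y = 3 + (2*(2 + 4*6))² = 3 + (2*(2 + 24))² = 3 + (2*26)² = 3 + 52² = 3 + 2704 = 2707)
w(2)*y + n(H) = 2*2707 + 3 = 5414 + 3 = 5417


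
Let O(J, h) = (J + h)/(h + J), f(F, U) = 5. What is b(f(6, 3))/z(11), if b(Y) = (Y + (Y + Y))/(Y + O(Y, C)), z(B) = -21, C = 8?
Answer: -5/42 ≈ -0.11905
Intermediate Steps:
O(J, h) = 1 (O(J, h) = (J + h)/(J + h) = 1)
b(Y) = 3*Y/(1 + Y) (b(Y) = (Y + (Y + Y))/(Y + 1) = (Y + 2*Y)/(1 + Y) = (3*Y)/(1 + Y) = 3*Y/(1 + Y))
b(f(6, 3))/z(11) = (3*5/(1 + 5))/(-21) = (3*5/6)*(-1/21) = (3*5*(1/6))*(-1/21) = (5/2)*(-1/21) = -5/42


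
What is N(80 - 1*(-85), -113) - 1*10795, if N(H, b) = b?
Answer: -10908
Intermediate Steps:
N(80 - 1*(-85), -113) - 1*10795 = -113 - 1*10795 = -113 - 10795 = -10908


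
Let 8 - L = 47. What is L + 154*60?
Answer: 9201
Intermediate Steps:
L = -39 (L = 8 - 1*47 = 8 - 47 = -39)
L + 154*60 = -39 + 154*60 = -39 + 9240 = 9201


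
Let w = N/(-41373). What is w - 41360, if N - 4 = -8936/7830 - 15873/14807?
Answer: -7630500659134273/184489861005 ≈ -41360.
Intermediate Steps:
N = 7967473/4459185 (N = 4 + (-8936/7830 - 15873/14807) = 4 + (-8936*1/7830 - 15873*1/14807) = 4 + (-4468/3915 - 1221/1139) = 4 - 9869267/4459185 = 7967473/4459185 ≈ 1.7868)
w = -7967473/184489861005 (w = (7967473/4459185)/(-41373) = (7967473/4459185)*(-1/41373) = -7967473/184489861005 ≈ -4.3187e-5)
w - 41360 = -7967473/184489861005 - 41360 = -7630500659134273/184489861005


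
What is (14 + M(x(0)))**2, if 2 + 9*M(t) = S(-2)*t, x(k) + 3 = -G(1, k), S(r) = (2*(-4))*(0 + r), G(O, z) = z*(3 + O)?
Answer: 5776/81 ≈ 71.309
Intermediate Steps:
S(r) = -8*r
x(k) = -3 - 4*k (x(k) = -3 - k*(3 + 1) = -3 - k*4 = -3 - 4*k)
M(t) = -2/9 + 16*t/9 (M(t) = -2/9 + ((-8*(-2))*t)/9 = -2/9 + (16*t)/9 = -2/9 + 16*t/9)
(14 + M(x(0)))**2 = (14 + (-2/9 + 16*(-3 - 4*0)/9))**2 = (14 + (-2/9 + 16*(-3 + 0)/9))**2 = (14 + (-2/9 + (16/9)*(-3)))**2 = (14 + (-2/9 - 16/3))**2 = (14 - 50/9)**2 = (76/9)**2 = 5776/81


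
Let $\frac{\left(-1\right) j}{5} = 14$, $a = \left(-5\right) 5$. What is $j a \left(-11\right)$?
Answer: $-19250$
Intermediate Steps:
$a = -25$
$j = -70$ ($j = \left(-5\right) 14 = -70$)
$j a \left(-11\right) = \left(-70\right) \left(-25\right) \left(-11\right) = 1750 \left(-11\right) = -19250$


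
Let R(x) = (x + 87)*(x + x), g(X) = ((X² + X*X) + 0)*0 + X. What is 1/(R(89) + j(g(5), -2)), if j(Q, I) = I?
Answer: 1/31326 ≈ 3.1922e-5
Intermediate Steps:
g(X) = X (g(X) = ((X² + X²) + 0)*0 + X = (2*X² + 0)*0 + X = (2*X²)*0 + X = 0 + X = X)
R(x) = 2*x*(87 + x) (R(x) = (87 + x)*(2*x) = 2*x*(87 + x))
1/(R(89) + j(g(5), -2)) = 1/(2*89*(87 + 89) - 2) = 1/(2*89*176 - 2) = 1/(31328 - 2) = 1/31326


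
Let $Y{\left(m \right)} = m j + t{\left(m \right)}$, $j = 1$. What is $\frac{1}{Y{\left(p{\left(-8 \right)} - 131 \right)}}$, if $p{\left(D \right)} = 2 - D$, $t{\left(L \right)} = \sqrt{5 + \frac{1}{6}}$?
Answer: $- \frac{726}{87815} - \frac{\sqrt{186}}{87815} \approx -0.0084227$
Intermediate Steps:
$t{\left(L \right)} = \frac{\sqrt{186}}{6}$ ($t{\left(L \right)} = \sqrt{5 + \frac{1}{6}} = \sqrt{\frac{31}{6}} = \frac{\sqrt{186}}{6}$)
$Y{\left(m \right)} = m + \frac{\sqrt{186}}{6}$ ($Y{\left(m \right)} = m 1 + \frac{\sqrt{186}}{6} = m + \frac{\sqrt{186}}{6}$)
$\frac{1}{Y{\left(p{\left(-8 \right)} - 131 \right)}} = \frac{1}{\left(\left(2 - -8\right) - 131\right) + \frac{\sqrt{186}}{6}} = \frac{1}{\left(\left(2 + 8\right) - 131\right) + \frac{\sqrt{186}}{6}} = \frac{1}{\left(10 - 131\right) + \frac{\sqrt{186}}{6}} = \frac{1}{-121 + \frac{\sqrt{186}}{6}}$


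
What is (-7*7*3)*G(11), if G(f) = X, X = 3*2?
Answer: -882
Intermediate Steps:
X = 6
G(f) = 6
(-7*7*3)*G(11) = (-7*7*3)*6 = -49*3*6 = -147*6 = -882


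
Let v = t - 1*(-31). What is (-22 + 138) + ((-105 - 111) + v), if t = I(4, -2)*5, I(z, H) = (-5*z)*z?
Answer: -469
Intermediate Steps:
I(z, H) = -5*z²
t = -400 (t = -5*4²*5 = -5*16*5 = -80*5 = -400)
v = -369 (v = -400 - 1*(-31) = -400 + 31 = -369)
(-22 + 138) + ((-105 - 111) + v) = (-22 + 138) + ((-105 - 111) - 369) = 116 + (-216 - 369) = 116 - 585 = -469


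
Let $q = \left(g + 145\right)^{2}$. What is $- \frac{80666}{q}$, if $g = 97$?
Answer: $- \frac{40333}{29282} \approx -1.3774$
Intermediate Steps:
$q = 58564$ ($q = \left(97 + 145\right)^{2} = 242^{2} = 58564$)
$- \frac{80666}{q} = - \frac{80666}{58564} = \left(-80666\right) \frac{1}{58564} = - \frac{40333}{29282}$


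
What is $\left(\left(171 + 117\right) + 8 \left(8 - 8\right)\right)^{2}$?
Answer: $82944$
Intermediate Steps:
$\left(\left(171 + 117\right) + 8 \left(8 - 8\right)\right)^{2} = \left(288 + 8 \cdot 0\right)^{2} = \left(288 + 0\right)^{2} = 288^{2} = 82944$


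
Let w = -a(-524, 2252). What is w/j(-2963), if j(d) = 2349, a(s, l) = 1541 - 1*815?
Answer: -242/783 ≈ -0.30907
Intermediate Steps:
a(s, l) = 726 (a(s, l) = 1541 - 815 = 726)
w = -726 (w = -1*726 = -726)
w/j(-2963) = -726/2349 = -726*1/2349 = -242/783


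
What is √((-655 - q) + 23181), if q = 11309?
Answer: √11217 ≈ 105.91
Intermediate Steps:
√((-655 - q) + 23181) = √((-655 - 1*11309) + 23181) = √((-655 - 11309) + 23181) = √(-11964 + 23181) = √11217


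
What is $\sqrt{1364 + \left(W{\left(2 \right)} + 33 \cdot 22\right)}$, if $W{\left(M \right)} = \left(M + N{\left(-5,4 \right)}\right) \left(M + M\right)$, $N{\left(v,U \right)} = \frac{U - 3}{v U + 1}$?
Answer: $\frac{\sqrt{757302}}{19} \approx 45.802$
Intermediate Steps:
$N{\left(v,U \right)} = \frac{-3 + U}{1 + U v}$ ($N{\left(v,U \right)} = \frac{-3 + U}{U v + 1} = \frac{-3 + U}{1 + U v}$)
$W{\left(M \right)} = 2 M \left(- \frac{1}{19} + M\right)$ ($W{\left(M \right)} = \left(M + \frac{-3 + 4}{1 + 4 \left(-5\right)}\right) \left(M + M\right) = \left(M + \frac{1}{1 - 20} \cdot 1\right) 2 M = \left(M + \frac{1}{-19} \cdot 1\right) 2 M = \left(M - \frac{1}{19}\right) 2 M = \left(- \frac{1}{19} + M\right) 2 M = 2 M \left(- \frac{1}{19} + M\right)$)
$\sqrt{1364 + \left(W{\left(2 \right)} + 33 \cdot 22\right)} = \sqrt{1364 + \left(\frac{2}{19} \cdot 2 \left(-1 + 19 \cdot 2\right) + 33 \cdot 22\right)} = \sqrt{1364 + \left(\frac{2}{19} \cdot 2 \left(-1 + 38\right) + 726\right)} = \sqrt{1364 + \left(\frac{2}{19} \cdot 2 \cdot 37 + 726\right)} = \sqrt{1364 + \left(\frac{148}{19} + 726\right)} = \sqrt{1364 + \frac{13942}{19}} = \sqrt{\frac{39858}{19}} = \frac{\sqrt{757302}}{19}$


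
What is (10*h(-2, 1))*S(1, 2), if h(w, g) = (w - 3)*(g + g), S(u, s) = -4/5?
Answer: 80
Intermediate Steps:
S(u, s) = -4/5 (S(u, s) = -4*1/5 = -4/5)
h(w, g) = 2*g*(-3 + w) (h(w, g) = (-3 + w)*(2*g) = 2*g*(-3 + w))
(10*h(-2, 1))*S(1, 2) = (10*(2*1*(-3 - 2)))*(-4/5) = (10*(2*1*(-5)))*(-4/5) = (10*(-10))*(-4/5) = -100*(-4/5) = 80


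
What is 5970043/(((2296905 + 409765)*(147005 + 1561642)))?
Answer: 5970043/4624743575490 ≈ 1.2909e-6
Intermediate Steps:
5970043/(((2296905 + 409765)*(147005 + 1561642))) = 5970043/((2706670*1708647)) = 5970043/4624743575490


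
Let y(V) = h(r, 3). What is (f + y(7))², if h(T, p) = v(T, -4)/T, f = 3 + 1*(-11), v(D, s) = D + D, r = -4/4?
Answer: 36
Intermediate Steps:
r = -1 (r = -4*¼ = -1)
v(D, s) = 2*D
f = -8 (f = 3 - 11 = -8)
h(T, p) = 2 (h(T, p) = (2*T)/T = 2)
y(V) = 2
(f + y(7))² = (-8 + 2)² = (-6)² = 36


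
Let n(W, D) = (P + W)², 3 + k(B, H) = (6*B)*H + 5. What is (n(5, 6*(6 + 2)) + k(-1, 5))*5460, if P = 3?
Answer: 196560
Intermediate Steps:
k(B, H) = 2 + 6*B*H (k(B, H) = -3 + ((6*B)*H + 5) = -3 + (6*B*H + 5) = -3 + (5 + 6*B*H) = 2 + 6*B*H)
n(W, D) = (3 + W)²
(n(5, 6*(6 + 2)) + k(-1, 5))*5460 = ((3 + 5)² + (2 + 6*(-1)*5))*5460 = (8² + (2 - 30))*5460 = (64 - 28)*5460 = 36*5460 = 196560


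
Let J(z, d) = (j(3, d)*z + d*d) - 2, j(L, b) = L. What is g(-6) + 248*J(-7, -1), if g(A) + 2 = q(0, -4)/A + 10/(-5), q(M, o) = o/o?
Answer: -32761/6 ≈ -5460.2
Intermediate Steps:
q(M, o) = 1
g(A) = -4 + 1/A (g(A) = -2 + (1/A + 10/(-5)) = -2 + (1/A + 10*(-1/5)) = -2 + (1/A - 2) = -2 + (-2 + 1/A) = -4 + 1/A)
J(z, d) = -2 + d**2 + 3*z (J(z, d) = (3*z + d*d) - 2 = (3*z + d**2) - 2 = (d**2 + 3*z) - 2 = -2 + d**2 + 3*z)
g(-6) + 248*J(-7, -1) = (-4 + 1/(-6)) + 248*(-2 + (-1)**2 + 3*(-7)) = (-4 - 1/6) + 248*(-2 + 1 - 21) = -25/6 + 248*(-22) = -25/6 - 5456 = -32761/6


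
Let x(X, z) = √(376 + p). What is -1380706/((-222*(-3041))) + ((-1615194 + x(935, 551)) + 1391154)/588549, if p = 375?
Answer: -160643831279/66221767833 + √751/588549 ≈ -2.4258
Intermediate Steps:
x(X, z) = √751 (x(X, z) = √(376 + 375) = √751)
-1380706/((-222*(-3041))) + ((-1615194 + x(935, 551)) + 1391154)/588549 = -1380706/((-222*(-3041))) + ((-1615194 + √751) + 1391154)/588549 = -1380706/675102 + (-224040 + √751)*(1/588549) = -1380706*1/675102 + (-74680/196183 + √751/588549) = -690353/337551 + (-74680/196183 + √751/588549) = -160643831279/66221767833 + √751/588549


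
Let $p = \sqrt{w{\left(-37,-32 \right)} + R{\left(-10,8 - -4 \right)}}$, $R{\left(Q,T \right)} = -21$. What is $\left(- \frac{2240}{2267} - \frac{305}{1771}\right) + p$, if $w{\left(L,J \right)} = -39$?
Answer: $- \frac{4658475}{4014857} + 2 i \sqrt{15} \approx -1.1603 + 7.746 i$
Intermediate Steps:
$p = 2 i \sqrt{15}$ ($p = \sqrt{-39 - 21} = \sqrt{-60} = 2 i \sqrt{15} \approx 7.746 i$)
$\left(- \frac{2240}{2267} - \frac{305}{1771}\right) + p = \left(- \frac{2240}{2267} - \frac{305}{1771}\right) + 2 i \sqrt{15} = - \frac{4658475}{4014857} + 2 i \sqrt{15}$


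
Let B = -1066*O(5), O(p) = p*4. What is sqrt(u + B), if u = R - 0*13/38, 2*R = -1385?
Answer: 5*I*sqrt(3522)/2 ≈ 148.37*I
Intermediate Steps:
R = -1385/2 (R = (1/2)*(-1385) = -1385/2 ≈ -692.50)
O(p) = 4*p
B = -21320 (B = -4264*5 = -1066*20 = -21320)
u = -1385/2 (u = -1385/2 - 0*13/38 = -1385/2 - 1*0 = -1385/2 + 0 = -1385/2 ≈ -692.50)
sqrt(u + B) = sqrt(-1385/2 - 21320) = sqrt(-44025/2) = 5*I*sqrt(3522)/2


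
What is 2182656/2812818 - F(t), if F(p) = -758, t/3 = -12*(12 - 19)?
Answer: 355716450/468803 ≈ 758.78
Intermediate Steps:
t = 252 (t = 3*(-12*(12 - 19)) = 3*(-12*(-7)) = 3*84 = 252)
2182656/2812818 - F(t) = 2182656/2812818 - 1*(-758) = 2182656*(1/2812818) + 758 = 363776/468803 + 758 = 355716450/468803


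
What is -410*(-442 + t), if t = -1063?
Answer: 617050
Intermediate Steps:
-410*(-442 + t) = -410*(-442 - 1063) = -410*(-1505) = 617050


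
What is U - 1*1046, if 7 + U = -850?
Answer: -1903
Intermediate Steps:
U = -857 (U = -7 - 850 = -857)
U - 1*1046 = -857 - 1*1046 = -857 - 1046 = -1903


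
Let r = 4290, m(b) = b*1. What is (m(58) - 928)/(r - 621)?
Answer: -290/1223 ≈ -0.23712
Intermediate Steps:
m(b) = b
(m(58) - 928)/(r - 621) = (58 - 928)/(4290 - 621) = -870/3669 = -870*1/3669 = -290/1223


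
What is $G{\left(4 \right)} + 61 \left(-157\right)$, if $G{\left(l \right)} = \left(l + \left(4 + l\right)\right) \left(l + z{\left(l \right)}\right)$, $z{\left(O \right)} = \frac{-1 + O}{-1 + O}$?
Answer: $-9517$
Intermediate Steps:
$z{\left(O \right)} = 1$
$G{\left(l \right)} = \left(1 + l\right) \left(4 + 2 l\right)$ ($G{\left(l \right)} = \left(l + \left(4 + l\right)\right) \left(l + 1\right) = \left(4 + 2 l\right) \left(1 + l\right) = \left(1 + l\right) \left(4 + 2 l\right)$)
$G{\left(4 \right)} + 61 \left(-157\right) = \left(4 + 2 \cdot 4^{2} + 6 \cdot 4\right) + 61 \left(-157\right) = \left(4 + 2 \cdot 16 + 24\right) - 9577 = \left(4 + 32 + 24\right) - 9577 = 60 - 9577 = -9517$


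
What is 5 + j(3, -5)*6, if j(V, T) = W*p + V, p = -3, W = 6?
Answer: -85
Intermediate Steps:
j(V, T) = -18 + V (j(V, T) = 6*(-3) + V = -18 + V)
5 + j(3, -5)*6 = 5 + (-18 + 3)*6 = 5 - 15*6 = 5 - 90 = -85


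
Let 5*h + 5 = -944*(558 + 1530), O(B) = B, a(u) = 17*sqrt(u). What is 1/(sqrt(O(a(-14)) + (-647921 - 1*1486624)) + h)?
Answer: -1/(1971077/5 - sqrt(-2134545 + 17*I*sqrt(14))) ≈ -2.5366e-6 - 9.4011e-9*I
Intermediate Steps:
h = -1971077/5 (h = -1 + (-944*(558 + 1530))/5 = -1 + (-944*2088)/5 = -1 + (1/5)*(-1971072) = -1 - 1971072/5 = -1971077/5 ≈ -3.9422e+5)
1/(sqrt(O(a(-14)) + (-647921 - 1*1486624)) + h) = 1/(sqrt(17*sqrt(-14) + (-647921 - 1*1486624)) - 1971077/5) = 1/(sqrt(17*(I*sqrt(14)) + (-647921 - 1486624)) - 1971077/5) = 1/(sqrt(17*I*sqrt(14) - 2134545) - 1971077/5) = 1/(sqrt(-2134545 + 17*I*sqrt(14)) - 1971077/5) = 1/(-1971077/5 + sqrt(-2134545 + 17*I*sqrt(14)))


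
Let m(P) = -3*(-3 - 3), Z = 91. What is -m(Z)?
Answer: -18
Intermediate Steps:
m(P) = 18 (m(P) = -3*(-6) = 18)
-m(Z) = -1*18 = -18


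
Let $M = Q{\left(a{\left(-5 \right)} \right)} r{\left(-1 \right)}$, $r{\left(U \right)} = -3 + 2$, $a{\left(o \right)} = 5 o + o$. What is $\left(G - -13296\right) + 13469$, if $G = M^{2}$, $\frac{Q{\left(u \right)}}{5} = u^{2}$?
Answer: $20276765$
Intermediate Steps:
$a{\left(o \right)} = 6 o$
$Q{\left(u \right)} = 5 u^{2}$
$r{\left(U \right)} = -1$
$M = -4500$ ($M = 5 \left(6 \left(-5\right)\right)^{2} \left(-1\right) = 5 \left(-30\right)^{2} \left(-1\right) = 5 \cdot 900 \left(-1\right) = 4500 \left(-1\right) = -4500$)
$G = 20250000$ ($G = \left(-4500\right)^{2} = 20250000$)
$\left(G - -13296\right) + 13469 = \left(20250000 - -13296\right) + 13469 = \left(20250000 + 13296\right) + 13469 = 20263296 + 13469 = 20276765$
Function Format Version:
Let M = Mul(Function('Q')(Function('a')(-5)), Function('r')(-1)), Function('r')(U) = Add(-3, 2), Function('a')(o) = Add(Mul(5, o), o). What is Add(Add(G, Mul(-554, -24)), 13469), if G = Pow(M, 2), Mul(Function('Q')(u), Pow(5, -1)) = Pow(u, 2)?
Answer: 20276765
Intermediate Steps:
Function('a')(o) = Mul(6, o)
Function('Q')(u) = Mul(5, Pow(u, 2))
Function('r')(U) = -1
M = -4500 (M = Mul(Mul(5, Pow(Mul(6, -5), 2)), -1) = Mul(Mul(5, Pow(-30, 2)), -1) = Mul(Mul(5, 900), -1) = Mul(4500, -1) = -4500)
G = 20250000 (G = Pow(-4500, 2) = 20250000)
Add(Add(G, Mul(-554, -24)), 13469) = Add(Add(20250000, Mul(-554, -24)), 13469) = Add(Add(20250000, 13296), 13469) = Add(20263296, 13469) = 20276765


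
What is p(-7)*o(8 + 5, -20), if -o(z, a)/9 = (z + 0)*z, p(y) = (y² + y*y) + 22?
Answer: -182520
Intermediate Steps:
p(y) = 22 + 2*y² (p(y) = (y² + y²) + 22 = 2*y² + 22 = 22 + 2*y²)
o(z, a) = -9*z² (o(z, a) = -9*(z + 0)*z = -9*z*z = -9*z²)
p(-7)*o(8 + 5, -20) = (22 + 2*(-7)²)*(-9*(8 + 5)²) = (22 + 2*49)*(-9*13²) = (22 + 98)*(-9*169) = 120*(-1521) = -182520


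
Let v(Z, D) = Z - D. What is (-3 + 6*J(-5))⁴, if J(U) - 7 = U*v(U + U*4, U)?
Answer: 166726039041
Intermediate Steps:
J(U) = 7 + 4*U² (J(U) = 7 + U*((U + U*4) - U) = 7 + U*((U + 4*U) - U) = 7 + U*(5*U - U) = 7 + U*(4*U) = 7 + 4*U²)
(-3 + 6*J(-5))⁴ = (-3 + 6*(7 + 4*(-5)²))⁴ = (-3 + 6*(7 + 4*25))⁴ = (-3 + 6*(7 + 100))⁴ = (-3 + 6*107)⁴ = (-3 + 642)⁴ = 639⁴ = 166726039041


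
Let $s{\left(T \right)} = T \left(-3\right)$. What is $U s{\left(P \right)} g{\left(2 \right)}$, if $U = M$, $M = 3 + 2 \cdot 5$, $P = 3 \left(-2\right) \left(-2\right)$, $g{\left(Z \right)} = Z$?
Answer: $-936$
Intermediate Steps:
$P = 12$ ($P = \left(-6\right) \left(-2\right) = 12$)
$s{\left(T \right)} = - 3 T$
$M = 13$ ($M = 3 + 10 = 13$)
$U = 13$
$U s{\left(P \right)} g{\left(2 \right)} = 13 \left(-3\right) 12 \cdot 2 = 13 \left(\left(-36\right) 2\right) = 13 \left(-72\right) = -936$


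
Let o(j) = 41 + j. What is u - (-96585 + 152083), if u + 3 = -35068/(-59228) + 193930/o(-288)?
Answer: -15834982530/281333 ≈ -56286.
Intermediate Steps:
u = -221563696/281333 (u = -3 + (-35068/(-59228) + 193930/(41 - 288)) = -3 + (-35068*(-1/59228) + 193930/(-247)) = -3 + (8767/14807 + 193930*(-1/247)) = -3 + (8767/14807 - 193930/247) = -3 - 220719697/281333 = -221563696/281333 ≈ -787.55)
u - (-96585 + 152083) = -221563696/281333 - (-96585 + 152083) = -221563696/281333 - 1*55498 = -221563696/281333 - 55498 = -15834982530/281333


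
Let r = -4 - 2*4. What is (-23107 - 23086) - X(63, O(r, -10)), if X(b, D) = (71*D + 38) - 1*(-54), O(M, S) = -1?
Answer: -46214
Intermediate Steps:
r = -12 (r = -4 - 8 = -12)
X(b, D) = 92 + 71*D (X(b, D) = (38 + 71*D) + 54 = 92 + 71*D)
(-23107 - 23086) - X(63, O(r, -10)) = (-23107 - 23086) - (92 + 71*(-1)) = -46193 - (92 - 71) = -46193 - 1*21 = -46193 - 21 = -46214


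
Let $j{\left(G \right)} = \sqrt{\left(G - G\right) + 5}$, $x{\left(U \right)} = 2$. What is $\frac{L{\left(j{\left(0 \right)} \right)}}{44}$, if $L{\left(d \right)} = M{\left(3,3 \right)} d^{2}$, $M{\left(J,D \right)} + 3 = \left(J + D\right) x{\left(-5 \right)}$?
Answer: $\frac{45}{44} \approx 1.0227$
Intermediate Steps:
$M{\left(J,D \right)} = -3 + 2 D + 2 J$ ($M{\left(J,D \right)} = -3 + \left(J + D\right) 2 = -3 + \left(D + J\right) 2 = -3 + \left(2 D + 2 J\right) = -3 + 2 D + 2 J$)
$j{\left(G \right)} = \sqrt{5}$ ($j{\left(G \right)} = \sqrt{0 + 5} = \sqrt{5}$)
$L{\left(d \right)} = 9 d^{2}$ ($L{\left(d \right)} = \left(-3 + 2 \cdot 3 + 2 \cdot 3\right) d^{2} = \left(-3 + 6 + 6\right) d^{2} = 9 d^{2}$)
$\frac{L{\left(j{\left(0 \right)} \right)}}{44} = \frac{9 \left(\sqrt{5}\right)^{2}}{44} = 9 \cdot 5 \cdot \frac{1}{44} = 45 \cdot \frac{1}{44} = \frac{45}{44}$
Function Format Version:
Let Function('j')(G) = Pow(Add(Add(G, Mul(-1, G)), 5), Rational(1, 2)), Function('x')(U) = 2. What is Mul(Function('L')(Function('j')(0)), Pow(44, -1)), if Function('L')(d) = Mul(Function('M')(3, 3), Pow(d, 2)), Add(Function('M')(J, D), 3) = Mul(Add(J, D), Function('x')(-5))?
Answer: Rational(45, 44) ≈ 1.0227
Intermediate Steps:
Function('M')(J, D) = Add(-3, Mul(2, D), Mul(2, J)) (Function('M')(J, D) = Add(-3, Mul(Add(J, D), 2)) = Add(-3, Mul(Add(D, J), 2)) = Add(-3, Add(Mul(2, D), Mul(2, J))) = Add(-3, Mul(2, D), Mul(2, J)))
Function('j')(G) = Pow(5, Rational(1, 2)) (Function('j')(G) = Pow(Add(0, 5), Rational(1, 2)) = Pow(5, Rational(1, 2)))
Function('L')(d) = Mul(9, Pow(d, 2)) (Function('L')(d) = Mul(Add(-3, Mul(2, 3), Mul(2, 3)), Pow(d, 2)) = Mul(Add(-3, 6, 6), Pow(d, 2)) = Mul(9, Pow(d, 2)))
Mul(Function('L')(Function('j')(0)), Pow(44, -1)) = Mul(Mul(9, Pow(Pow(5, Rational(1, 2)), 2)), Pow(44, -1)) = Mul(Mul(9, 5), Rational(1, 44)) = Mul(45, Rational(1, 44)) = Rational(45, 44)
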